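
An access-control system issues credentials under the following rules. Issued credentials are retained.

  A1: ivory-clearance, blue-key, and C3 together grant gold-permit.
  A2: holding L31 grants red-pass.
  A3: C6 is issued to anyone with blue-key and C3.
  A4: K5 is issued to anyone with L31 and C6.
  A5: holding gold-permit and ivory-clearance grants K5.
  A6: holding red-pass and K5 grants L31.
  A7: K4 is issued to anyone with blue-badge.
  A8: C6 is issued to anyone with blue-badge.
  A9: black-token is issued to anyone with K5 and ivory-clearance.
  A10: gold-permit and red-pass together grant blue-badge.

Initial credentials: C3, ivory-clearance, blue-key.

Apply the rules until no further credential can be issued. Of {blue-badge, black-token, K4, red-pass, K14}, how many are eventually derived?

1

Holding ivory-clearance, blue-key, and C3 grants gold-permit (A1).
Holding gold-permit and ivory-clearance grants K5 (A5).
Holding K5 and ivory-clearance grants black-token (A9).
blue-badge would need gold-permit and red-pass (A10), but red-pass is never granted.
black-token: reached.
K4 would need blue-badge (A7), but blue-badge is never granted.
red-pass would need L31 (A2), but L31 is never granted.
No rule produces K14, and it is not given.
Reached: black-token — 1 of the 5.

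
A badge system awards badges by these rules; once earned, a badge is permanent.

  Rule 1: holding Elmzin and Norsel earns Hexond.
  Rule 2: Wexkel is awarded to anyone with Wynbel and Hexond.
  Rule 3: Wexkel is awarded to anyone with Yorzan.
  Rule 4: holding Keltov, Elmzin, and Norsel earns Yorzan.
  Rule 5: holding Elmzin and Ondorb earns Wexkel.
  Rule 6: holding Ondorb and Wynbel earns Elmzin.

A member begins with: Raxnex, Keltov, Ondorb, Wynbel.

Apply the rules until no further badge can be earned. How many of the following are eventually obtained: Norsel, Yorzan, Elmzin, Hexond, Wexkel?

With Ondorb and Wynbel, Elmzin is earned (Rule 6).
With Elmzin and Ondorb, Wexkel is earned (Rule 5).
No rule produces Norsel, and it is not given.
Yorzan would need Keltov, Elmzin, and Norsel (Rule 4), but Norsel is never earned.
Elmzin: reached.
Hexond would need Elmzin and Norsel (Rule 1), but Norsel is never earned.
Wexkel: reached.
Reached: Elmzin and Wexkel — 2 of the 5.

2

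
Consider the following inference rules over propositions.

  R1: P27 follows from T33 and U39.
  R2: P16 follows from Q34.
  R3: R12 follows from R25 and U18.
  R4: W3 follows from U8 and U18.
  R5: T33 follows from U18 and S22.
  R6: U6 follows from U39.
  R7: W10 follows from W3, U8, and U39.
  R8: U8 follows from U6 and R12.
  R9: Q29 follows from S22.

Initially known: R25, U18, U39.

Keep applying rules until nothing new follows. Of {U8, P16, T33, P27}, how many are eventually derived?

1

From R25 and U18, R3 gives R12.
From U39, R6 gives U6.
From U6 and R12, R8 gives U8.
U8: reached.
P16 would need Q34 (R2), but Q34 is never established.
T33 would need U18 and S22 (R5), but S22 is never established.
P27 would need T33 and U39 (R1), but T33 is never established.
Reached: U8 — 1 of the 4.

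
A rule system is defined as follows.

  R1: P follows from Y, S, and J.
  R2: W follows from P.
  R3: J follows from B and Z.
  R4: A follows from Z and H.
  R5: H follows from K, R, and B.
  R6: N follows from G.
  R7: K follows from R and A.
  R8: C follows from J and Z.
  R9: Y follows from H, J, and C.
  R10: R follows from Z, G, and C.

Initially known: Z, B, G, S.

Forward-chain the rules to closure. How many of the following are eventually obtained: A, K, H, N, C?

From B and Z, R3 gives J.
G holds, so N follows (R6).
J and Z hold, so C follows (R8).
A would need Z and H (R4), but H is never established.
K would need R and A (R7), but A is never established.
H would need K, R, and B (R5), but K is never established.
N: reached.
C: reached.
Reached: N and C — 2 of the 5.

2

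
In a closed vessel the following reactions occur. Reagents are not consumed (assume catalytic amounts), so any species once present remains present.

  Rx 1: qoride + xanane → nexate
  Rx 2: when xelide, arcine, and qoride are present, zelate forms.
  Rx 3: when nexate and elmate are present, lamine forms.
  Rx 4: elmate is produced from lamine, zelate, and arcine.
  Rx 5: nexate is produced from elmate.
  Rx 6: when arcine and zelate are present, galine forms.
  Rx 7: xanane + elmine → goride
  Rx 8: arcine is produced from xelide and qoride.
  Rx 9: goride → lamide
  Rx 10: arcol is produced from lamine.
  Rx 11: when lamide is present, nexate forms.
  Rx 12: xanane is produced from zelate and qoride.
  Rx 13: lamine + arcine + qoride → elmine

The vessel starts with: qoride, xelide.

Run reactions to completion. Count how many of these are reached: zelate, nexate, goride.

xelide and qoride present → arcine forms (Rx 8).
xelide, arcine, and qoride present → zelate forms (Rx 2).
zelate and qoride present → xanane forms (Rx 12).
qoride and xanane present → nexate forms (Rx 1).
zelate: reached.
nexate: reached.
goride would need xanane and elmine (Rx 7), but elmine never forms.
Reached: zelate and nexate — 2 of the 3.

2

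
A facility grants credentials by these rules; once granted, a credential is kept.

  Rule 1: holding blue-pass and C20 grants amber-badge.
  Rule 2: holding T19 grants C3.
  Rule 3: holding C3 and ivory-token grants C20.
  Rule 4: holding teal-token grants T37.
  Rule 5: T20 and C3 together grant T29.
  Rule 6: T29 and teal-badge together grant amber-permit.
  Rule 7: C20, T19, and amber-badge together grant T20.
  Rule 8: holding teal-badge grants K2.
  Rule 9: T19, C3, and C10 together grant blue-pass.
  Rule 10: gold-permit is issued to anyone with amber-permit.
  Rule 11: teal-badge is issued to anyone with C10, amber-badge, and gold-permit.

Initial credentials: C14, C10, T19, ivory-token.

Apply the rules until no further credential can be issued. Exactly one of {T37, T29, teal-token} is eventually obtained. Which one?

T29

Holding T19 grants C3 (Rule 2).
Holding T19, C3, and C10 grants blue-pass (Rule 9).
Holding C3 and ivory-token grants C20 (Rule 3).
Holding blue-pass and C20 grants amber-badge (Rule 1).
Holding C20, T19, and amber-badge grants T20 (Rule 7).
Holding T20 and C3 grants T29 (Rule 5).
T37 would need teal-token (Rule 4), but teal-token is never granted. No rule produces teal-token, and it is not given.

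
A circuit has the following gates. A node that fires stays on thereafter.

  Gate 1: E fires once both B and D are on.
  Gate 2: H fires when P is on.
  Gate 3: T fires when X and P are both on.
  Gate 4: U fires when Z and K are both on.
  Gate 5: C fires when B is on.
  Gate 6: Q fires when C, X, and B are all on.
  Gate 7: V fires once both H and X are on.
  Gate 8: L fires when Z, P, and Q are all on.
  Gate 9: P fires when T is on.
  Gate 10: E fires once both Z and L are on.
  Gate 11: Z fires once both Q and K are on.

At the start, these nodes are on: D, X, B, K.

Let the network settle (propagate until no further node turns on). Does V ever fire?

V would need H and X (Gate 7), but H never turns on.

No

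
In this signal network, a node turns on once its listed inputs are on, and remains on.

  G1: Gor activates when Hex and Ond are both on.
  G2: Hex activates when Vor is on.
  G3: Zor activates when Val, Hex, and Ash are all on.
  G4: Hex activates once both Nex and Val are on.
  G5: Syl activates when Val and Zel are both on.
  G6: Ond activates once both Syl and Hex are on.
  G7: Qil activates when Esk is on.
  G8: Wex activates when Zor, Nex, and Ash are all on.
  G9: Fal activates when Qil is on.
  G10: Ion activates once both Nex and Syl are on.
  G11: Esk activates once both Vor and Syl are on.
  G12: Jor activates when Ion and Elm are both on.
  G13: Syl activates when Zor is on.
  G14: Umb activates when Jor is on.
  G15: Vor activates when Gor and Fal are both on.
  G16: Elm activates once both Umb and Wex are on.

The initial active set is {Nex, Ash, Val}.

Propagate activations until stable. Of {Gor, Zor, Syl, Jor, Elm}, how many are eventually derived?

G4: Nex and Val on → Hex on.
G3: Val, Hex, and Ash on → Zor on.
Zor is on, so Syl activates (G13).
G6: Syl and Hex on → Ond on.
G1: Hex and Ond on → Gor on.
Gor: reached.
Zor: reached.
Syl: reached.
Jor would need Ion and Elm (G12), but Elm never turns on.
Elm would need Umb and Wex (G16), but Umb never turns on.
Reached: Gor, Zor, and Syl — 3 of the 5.

3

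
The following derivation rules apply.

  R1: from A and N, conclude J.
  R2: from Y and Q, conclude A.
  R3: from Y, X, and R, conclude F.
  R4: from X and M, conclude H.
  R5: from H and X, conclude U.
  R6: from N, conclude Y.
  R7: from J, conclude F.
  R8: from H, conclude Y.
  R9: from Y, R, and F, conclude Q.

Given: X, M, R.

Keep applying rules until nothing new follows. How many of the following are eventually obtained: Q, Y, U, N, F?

4

X and M hold, so H follows (R4).
From H and X, R5 gives U.
From H, R8 gives Y.
Y, X, and R hold, so F follows (R3).
From Y, R, and F, R9 gives Q.
Q: reached.
Y: reached.
U: reached.
No rule produces N, and it is not given.
F: reached.
Reached: Q, Y, U, and F — 4 of the 5.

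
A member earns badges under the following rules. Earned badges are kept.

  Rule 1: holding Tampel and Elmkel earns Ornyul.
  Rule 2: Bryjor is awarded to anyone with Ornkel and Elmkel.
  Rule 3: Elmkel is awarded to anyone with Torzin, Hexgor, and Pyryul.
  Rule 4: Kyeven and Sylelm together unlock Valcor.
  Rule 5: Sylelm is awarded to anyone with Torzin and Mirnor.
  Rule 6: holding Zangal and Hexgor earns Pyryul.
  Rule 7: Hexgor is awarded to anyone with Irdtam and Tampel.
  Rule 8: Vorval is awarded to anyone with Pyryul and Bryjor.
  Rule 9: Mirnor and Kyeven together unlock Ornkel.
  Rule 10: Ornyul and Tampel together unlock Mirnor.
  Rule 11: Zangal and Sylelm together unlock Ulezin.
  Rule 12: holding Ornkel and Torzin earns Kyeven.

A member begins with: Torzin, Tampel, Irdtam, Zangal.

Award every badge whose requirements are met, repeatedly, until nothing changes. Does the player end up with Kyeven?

No

Kyeven would need Ornkel and Torzin (Rule 12), but Ornkel is never earned.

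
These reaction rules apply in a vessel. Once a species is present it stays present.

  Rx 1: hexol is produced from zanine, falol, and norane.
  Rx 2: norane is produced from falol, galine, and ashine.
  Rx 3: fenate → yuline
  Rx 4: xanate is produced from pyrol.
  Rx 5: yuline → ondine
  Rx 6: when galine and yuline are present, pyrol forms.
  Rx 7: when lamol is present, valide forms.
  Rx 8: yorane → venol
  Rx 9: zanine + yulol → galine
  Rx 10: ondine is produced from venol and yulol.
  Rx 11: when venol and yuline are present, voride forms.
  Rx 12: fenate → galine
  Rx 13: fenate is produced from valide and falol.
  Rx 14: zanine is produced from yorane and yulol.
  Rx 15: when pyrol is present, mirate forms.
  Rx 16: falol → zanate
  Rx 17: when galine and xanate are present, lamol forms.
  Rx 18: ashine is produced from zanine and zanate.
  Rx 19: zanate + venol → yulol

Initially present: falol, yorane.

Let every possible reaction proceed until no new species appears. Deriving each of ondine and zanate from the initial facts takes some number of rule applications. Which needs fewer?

zanate: falol present → zanate forms (Rx 16). [1 rule application]
ondine: falol present → zanate forms (Rx 16). yorane present → venol forms (Rx 8). zanate and venol present → yulol forms (Rx 19). venol and yulol present → ondine forms (Rx 10). [4 rule applications]
zanate needs fewer.

zanate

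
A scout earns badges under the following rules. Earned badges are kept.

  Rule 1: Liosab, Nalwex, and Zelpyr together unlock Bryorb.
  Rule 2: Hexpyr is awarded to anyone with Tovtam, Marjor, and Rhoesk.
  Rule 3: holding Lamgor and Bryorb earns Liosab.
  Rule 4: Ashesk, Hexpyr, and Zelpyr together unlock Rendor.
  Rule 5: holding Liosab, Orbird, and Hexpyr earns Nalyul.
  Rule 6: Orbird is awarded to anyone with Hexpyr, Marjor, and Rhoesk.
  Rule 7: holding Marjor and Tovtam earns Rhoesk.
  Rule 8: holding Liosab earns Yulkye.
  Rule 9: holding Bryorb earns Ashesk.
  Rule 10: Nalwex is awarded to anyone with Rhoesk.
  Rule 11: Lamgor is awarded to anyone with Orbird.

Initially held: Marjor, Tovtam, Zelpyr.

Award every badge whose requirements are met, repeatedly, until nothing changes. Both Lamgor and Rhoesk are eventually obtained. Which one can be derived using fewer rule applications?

Rhoesk: With Marjor and Tovtam, Rhoesk is earned (Rule 7). [1 rule application]
Lamgor: With Marjor and Tovtam, Rhoesk is earned (Rule 7). With Tovtam, Marjor, and Rhoesk, Hexpyr is earned (Rule 2). With Hexpyr, Marjor, and Rhoesk, Orbird is earned (Rule 6). With Orbird, Lamgor is earned (Rule 11). [4 rule applications]
Rhoesk needs fewer.

Rhoesk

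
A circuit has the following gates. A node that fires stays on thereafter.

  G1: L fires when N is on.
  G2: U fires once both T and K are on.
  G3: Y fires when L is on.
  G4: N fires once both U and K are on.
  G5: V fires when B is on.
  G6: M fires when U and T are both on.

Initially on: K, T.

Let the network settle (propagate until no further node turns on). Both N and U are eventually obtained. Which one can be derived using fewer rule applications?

U: T and K are on, so U fires (G2). [1 rule application]
N: T and K are on, so U fires (G2). U and K are on, so N fires (G4). [2 rule applications]
U needs fewer.

U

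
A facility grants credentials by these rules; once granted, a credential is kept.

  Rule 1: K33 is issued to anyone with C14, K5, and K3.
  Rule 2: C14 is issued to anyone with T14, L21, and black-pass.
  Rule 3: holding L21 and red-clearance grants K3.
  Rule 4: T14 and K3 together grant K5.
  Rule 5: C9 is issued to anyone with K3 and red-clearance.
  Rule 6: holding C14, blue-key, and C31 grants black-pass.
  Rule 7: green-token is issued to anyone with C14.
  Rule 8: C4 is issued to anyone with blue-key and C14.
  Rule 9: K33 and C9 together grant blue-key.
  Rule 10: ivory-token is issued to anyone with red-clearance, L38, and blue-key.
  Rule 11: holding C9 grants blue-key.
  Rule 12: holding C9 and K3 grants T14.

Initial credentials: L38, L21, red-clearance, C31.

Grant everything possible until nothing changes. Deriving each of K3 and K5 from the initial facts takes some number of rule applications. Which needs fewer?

K3

K3: Holding L21 and red-clearance grants K3 (Rule 3). [1 rule application]
K5: Holding L21 and red-clearance grants K3 (Rule 3). Holding K3 and red-clearance grants C9 (Rule 5). Holding C9 and K3 grants T14 (Rule 12). Holding T14 and K3 grants K5 (Rule 4). [4 rule applications]
K3 needs fewer.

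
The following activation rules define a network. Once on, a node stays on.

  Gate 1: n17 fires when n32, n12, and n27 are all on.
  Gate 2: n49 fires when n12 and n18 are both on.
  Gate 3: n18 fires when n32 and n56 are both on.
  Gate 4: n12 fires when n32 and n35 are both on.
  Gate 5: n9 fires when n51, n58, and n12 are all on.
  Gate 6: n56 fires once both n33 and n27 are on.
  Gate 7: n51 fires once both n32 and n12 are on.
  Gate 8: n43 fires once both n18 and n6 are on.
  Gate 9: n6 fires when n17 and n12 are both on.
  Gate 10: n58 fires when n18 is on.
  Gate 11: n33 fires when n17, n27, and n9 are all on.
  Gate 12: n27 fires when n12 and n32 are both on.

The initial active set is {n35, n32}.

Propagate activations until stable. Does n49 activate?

No

n49 would need n12 and n18 (Gate 2), but n18 never turns on.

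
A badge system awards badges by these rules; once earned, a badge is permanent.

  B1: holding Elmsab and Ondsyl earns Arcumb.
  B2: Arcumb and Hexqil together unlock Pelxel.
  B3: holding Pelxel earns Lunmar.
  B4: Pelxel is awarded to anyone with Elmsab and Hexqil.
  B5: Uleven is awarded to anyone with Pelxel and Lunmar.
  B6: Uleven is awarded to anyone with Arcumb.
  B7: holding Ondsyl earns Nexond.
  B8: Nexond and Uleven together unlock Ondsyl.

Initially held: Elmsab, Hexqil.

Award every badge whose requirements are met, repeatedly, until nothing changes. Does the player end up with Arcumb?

No

Arcumb would need Elmsab and Ondsyl (B1), but Ondsyl is never earned.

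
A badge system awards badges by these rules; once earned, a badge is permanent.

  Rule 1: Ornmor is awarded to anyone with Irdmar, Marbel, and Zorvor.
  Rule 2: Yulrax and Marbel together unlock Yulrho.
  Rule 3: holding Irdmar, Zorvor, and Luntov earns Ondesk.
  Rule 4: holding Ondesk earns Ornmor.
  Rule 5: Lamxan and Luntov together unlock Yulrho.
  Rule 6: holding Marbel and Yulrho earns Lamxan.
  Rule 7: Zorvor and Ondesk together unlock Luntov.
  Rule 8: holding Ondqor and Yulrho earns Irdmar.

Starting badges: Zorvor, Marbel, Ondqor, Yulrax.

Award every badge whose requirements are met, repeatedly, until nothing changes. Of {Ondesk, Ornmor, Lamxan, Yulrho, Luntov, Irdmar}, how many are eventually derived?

4

With Yulrax and Marbel, Yulrho is earned (Rule 2).
With Ondqor and Yulrho, Irdmar is earned (Rule 8).
With Marbel and Yulrho, Lamxan is earned (Rule 6).
With Irdmar, Marbel, and Zorvor, Ornmor is earned (Rule 1).
Ondesk would need Irdmar, Zorvor, and Luntov (Rule 3), but Luntov is never earned.
Ornmor: reached.
Lamxan: reached.
Yulrho: reached.
Luntov would need Zorvor and Ondesk (Rule 7), but Ondesk is never earned.
Irdmar: reached.
Reached: Ornmor, Lamxan, Yulrho, and Irdmar — 4 of the 6.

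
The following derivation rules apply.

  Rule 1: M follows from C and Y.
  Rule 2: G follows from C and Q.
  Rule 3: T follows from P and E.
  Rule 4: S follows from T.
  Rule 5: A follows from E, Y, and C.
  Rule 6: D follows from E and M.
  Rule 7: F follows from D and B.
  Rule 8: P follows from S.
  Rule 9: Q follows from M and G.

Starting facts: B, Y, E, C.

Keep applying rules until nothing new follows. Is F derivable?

From C and Y, Rule 1 gives M.
E and M hold, so D follows (Rule 6).
From D and B, Rule 7 gives F.

Yes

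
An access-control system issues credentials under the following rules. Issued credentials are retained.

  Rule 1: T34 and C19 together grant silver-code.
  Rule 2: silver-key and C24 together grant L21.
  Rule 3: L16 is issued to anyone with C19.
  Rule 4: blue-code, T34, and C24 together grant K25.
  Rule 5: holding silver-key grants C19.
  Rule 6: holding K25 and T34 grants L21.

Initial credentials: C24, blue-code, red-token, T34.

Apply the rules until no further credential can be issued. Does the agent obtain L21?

Holding blue-code, T34, and C24 grants K25 (Rule 4).
Holding K25 and T34 grants L21 (Rule 6).

Yes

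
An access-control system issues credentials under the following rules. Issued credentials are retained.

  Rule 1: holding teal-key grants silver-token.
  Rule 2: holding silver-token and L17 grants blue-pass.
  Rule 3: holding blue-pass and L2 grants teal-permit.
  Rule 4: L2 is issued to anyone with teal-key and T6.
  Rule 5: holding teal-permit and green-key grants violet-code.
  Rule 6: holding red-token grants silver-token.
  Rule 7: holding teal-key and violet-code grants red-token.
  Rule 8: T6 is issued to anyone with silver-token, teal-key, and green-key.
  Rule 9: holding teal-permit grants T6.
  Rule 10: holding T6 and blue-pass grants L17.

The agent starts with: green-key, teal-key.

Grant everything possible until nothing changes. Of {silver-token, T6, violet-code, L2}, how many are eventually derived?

3

Holding teal-key grants silver-token (Rule 1).
Holding silver-token, teal-key, and green-key grants T6 (Rule 8).
Holding teal-key and T6 grants L2 (Rule 4).
silver-token: reached.
T6: reached.
violet-code would need teal-permit and green-key (Rule 5), but teal-permit is never granted.
L2: reached.
Reached: silver-token, T6, and L2 — 3 of the 4.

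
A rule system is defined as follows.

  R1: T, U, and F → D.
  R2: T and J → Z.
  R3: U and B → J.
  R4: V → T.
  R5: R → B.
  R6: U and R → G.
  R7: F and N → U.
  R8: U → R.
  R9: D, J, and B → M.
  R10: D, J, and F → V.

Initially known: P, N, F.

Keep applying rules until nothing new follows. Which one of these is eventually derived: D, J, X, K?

From F and N, R7 gives U.
From U, R8 gives R.
From R, R5 gives B.
U and B hold, so J follows (R3).
No rule produces X, and it is not given. No rule produces K, and it is not given. D would need T, U, and F (R1), but T is never established.

J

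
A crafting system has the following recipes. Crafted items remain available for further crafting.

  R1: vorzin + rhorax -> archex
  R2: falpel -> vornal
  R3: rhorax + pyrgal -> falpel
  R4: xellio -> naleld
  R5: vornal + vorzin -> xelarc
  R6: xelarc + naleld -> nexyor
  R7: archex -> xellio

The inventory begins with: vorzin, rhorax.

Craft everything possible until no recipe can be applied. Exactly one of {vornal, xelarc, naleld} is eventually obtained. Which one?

vorzin + rhorax -> archex (R1).
archex -> xellio (R7).
xellio -> naleld (R4).
xelarc would need vornal and vorzin (R5), but vornal is never obtained. vornal would need falpel (R2), but falpel is never obtained.

naleld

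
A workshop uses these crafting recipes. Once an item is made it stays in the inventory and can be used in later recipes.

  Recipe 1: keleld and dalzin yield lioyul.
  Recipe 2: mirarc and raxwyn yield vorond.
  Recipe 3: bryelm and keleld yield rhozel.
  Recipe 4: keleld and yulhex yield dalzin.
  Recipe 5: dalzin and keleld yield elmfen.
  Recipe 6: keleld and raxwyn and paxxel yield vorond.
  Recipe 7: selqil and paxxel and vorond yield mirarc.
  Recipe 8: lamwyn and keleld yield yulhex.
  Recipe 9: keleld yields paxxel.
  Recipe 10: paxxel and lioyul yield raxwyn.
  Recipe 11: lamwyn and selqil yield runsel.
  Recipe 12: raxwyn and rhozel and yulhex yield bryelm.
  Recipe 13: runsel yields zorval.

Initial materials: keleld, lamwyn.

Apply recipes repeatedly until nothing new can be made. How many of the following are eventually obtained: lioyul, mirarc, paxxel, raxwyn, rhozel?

Using Recipe 9, keleld makes paxxel.
lamwyn and keleld → yulhex (Recipe 8).
keleld and yulhex → dalzin (Recipe 4).
Using Recipe 1, keleld and dalzin make lioyul.
Using Recipe 10, paxxel and lioyul make raxwyn.
lioyul: reached.
mirarc would need selqil, paxxel, and vorond (Recipe 7), but selqil is never obtained.
paxxel: reached.
raxwyn: reached.
rhozel would need bryelm and keleld (Recipe 3), but bryelm is never obtained.
Reached: lioyul, paxxel, and raxwyn — 3 of the 5.

3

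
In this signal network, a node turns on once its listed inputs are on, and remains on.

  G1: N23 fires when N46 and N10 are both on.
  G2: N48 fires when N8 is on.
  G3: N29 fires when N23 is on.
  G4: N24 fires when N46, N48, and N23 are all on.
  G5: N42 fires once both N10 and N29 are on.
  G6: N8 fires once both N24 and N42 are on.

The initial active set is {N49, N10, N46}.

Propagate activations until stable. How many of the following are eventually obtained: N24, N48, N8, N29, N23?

G1: N46 and N10 on → N23 on.
G3: N23 on → N29 on.
N24 would need N46, N48, and N23 (G4), but N48 never turns on.
N48 would need N8 (G2), but N8 never turns on.
N8 would need N24 and N42 (G6), but N24 never turns on.
N29: reached.
N23: reached.
Reached: N29 and N23 — 2 of the 5.

2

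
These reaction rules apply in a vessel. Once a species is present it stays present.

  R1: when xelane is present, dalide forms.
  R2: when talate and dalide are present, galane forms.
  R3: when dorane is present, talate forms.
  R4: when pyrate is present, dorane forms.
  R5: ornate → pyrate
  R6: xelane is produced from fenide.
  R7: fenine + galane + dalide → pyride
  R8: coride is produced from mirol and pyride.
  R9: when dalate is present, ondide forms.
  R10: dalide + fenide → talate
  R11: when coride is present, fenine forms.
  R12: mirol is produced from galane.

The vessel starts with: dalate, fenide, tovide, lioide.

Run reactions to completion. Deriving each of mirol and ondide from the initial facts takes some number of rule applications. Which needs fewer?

ondide

ondide: dalate present → ondide forms (R9). [1 rule application]
mirol: fenide present → xelane forms (R6). xelane present → dalide forms (R1). dalide and fenide present → talate forms (R10). talate and dalide present → galane forms (R2). galane present → mirol forms (R12). [5 rule applications]
ondide needs fewer.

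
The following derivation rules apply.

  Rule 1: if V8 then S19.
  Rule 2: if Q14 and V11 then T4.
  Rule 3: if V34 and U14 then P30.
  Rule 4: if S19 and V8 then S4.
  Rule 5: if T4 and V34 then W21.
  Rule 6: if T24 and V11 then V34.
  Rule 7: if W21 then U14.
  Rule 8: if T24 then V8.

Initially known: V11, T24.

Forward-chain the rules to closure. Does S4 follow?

From T24, Rule 8 gives V8.
From V8, Rule 1 gives S19.
S19 and V8 hold, so S4 follows (Rule 4).

Yes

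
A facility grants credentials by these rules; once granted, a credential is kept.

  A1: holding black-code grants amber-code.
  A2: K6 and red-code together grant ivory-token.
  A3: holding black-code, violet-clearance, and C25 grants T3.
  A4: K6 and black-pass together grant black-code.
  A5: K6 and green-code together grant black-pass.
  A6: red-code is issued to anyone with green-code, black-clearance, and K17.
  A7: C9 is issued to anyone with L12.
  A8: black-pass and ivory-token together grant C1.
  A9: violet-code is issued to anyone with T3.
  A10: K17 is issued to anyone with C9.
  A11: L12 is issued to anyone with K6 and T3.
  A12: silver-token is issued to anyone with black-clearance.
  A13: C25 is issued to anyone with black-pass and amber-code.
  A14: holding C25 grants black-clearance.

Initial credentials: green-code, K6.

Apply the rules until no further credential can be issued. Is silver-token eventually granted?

Holding K6 and green-code grants black-pass (A5).
Holding K6 and black-pass grants black-code (A4).
Holding black-code grants amber-code (A1).
Holding black-pass and amber-code grants C25 (A13).
Holding C25 grants black-clearance (A14).
Holding black-clearance grants silver-token (A12).

Yes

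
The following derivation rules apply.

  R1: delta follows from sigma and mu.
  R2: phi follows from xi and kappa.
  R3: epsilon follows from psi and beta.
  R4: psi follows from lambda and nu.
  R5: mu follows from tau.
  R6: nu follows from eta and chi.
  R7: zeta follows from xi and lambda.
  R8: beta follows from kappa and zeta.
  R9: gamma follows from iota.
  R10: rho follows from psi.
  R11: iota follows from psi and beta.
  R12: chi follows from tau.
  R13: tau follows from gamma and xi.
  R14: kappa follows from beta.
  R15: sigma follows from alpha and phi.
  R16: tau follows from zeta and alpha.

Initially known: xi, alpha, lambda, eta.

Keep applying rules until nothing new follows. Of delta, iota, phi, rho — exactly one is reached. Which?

rho

xi and lambda hold, so zeta follows (R7).
zeta and alpha hold, so tau follows (R16).
From tau, R12 gives chi.
eta and chi hold, so nu follows (R6).
lambda and nu hold, so psi follows (R4).
psi holds, so rho follows (R10).
iota would need psi and beta (R11), but beta is never established. phi would need xi and kappa (R2), but kappa is never established. delta would need sigma and mu (R1), but sigma is never established.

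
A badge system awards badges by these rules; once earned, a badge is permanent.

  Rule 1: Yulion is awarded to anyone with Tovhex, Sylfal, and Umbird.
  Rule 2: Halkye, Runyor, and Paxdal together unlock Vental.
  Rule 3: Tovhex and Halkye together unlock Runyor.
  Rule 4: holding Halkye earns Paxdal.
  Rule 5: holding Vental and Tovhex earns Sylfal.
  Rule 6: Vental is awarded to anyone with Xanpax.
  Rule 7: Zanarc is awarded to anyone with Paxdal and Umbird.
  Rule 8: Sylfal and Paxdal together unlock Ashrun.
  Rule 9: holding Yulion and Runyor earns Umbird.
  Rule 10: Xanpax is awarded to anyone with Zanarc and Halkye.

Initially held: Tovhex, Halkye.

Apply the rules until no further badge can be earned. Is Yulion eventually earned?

Yulion would need Tovhex, Sylfal, and Umbird (Rule 1), but Umbird is never earned.

No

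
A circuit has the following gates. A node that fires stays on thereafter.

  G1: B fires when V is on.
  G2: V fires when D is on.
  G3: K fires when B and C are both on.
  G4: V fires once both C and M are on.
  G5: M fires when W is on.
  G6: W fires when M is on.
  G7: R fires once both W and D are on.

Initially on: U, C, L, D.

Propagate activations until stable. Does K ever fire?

D is on, so V fires (G2).
G1: V on → B on.
G3: B and C on → K on.

Yes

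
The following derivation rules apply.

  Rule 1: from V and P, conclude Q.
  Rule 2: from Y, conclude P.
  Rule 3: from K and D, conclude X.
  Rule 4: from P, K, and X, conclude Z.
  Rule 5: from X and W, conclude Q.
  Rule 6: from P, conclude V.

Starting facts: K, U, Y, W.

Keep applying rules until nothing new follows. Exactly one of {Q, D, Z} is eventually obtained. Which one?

Q

Y holds, so P follows (Rule 2).
P holds, so V follows (Rule 6).
From V and P, Rule 1 gives Q.
No rule produces D, and it is not given. Z would need P, K, and X (Rule 4), but X is never established.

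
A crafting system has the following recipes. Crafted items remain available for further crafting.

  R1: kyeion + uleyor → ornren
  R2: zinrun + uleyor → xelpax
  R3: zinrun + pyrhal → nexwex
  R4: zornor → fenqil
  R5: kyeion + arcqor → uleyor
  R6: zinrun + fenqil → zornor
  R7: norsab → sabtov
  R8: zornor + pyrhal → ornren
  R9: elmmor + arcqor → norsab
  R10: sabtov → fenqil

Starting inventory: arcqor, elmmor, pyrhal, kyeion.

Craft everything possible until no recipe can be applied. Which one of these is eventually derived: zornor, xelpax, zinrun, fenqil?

elmmor + arcqor → norsab (R9).
Using R7, norsab makes sabtov.
Using R10, sabtov makes fenqil.
xelpax would need zinrun and uleyor (R2), but zinrun is never obtained. No rule produces zinrun, and it is not given. zornor would need zinrun and fenqil (R6), but zinrun is never obtained.

fenqil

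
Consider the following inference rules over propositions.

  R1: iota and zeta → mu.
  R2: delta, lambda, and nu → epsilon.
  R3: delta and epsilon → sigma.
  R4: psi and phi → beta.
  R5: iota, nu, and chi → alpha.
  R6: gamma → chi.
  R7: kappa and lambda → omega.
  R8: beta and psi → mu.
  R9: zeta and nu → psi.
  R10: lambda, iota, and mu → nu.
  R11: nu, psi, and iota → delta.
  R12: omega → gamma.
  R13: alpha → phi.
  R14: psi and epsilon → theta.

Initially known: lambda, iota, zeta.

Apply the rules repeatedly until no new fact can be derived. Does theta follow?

Yes

From iota and zeta, R1 gives mu.
From lambda, iota, and mu, R10 gives nu.
From zeta and nu, R9 gives psi.
From nu, psi, and iota, R11 gives delta.
From delta, lambda, and nu, R2 gives epsilon.
psi and epsilon hold, so theta follows (R14).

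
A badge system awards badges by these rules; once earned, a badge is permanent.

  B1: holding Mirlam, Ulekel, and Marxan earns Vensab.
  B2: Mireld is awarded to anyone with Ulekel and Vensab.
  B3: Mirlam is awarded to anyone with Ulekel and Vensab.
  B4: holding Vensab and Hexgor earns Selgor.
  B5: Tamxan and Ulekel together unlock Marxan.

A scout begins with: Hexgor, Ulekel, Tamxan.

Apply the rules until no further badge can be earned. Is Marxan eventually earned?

Yes

With Tamxan and Ulekel, Marxan is earned (B5).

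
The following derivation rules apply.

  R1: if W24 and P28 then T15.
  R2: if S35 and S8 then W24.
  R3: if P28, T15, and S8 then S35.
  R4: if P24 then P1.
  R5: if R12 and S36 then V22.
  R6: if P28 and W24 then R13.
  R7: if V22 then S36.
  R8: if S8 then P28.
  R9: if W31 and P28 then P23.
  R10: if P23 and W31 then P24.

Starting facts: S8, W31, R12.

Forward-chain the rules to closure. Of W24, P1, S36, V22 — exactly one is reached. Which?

P1

S8 holds, so P28 follows (R8).
From W31 and P28, R9 gives P23.
P23 and W31 hold, so P24 follows (R10).
From P24, R4 gives P1.
V22 would need R12 and S36 (R5), but S36 is never established. W24 would need S35 and S8 (R2), but S35 is never established. S36 would need V22 (R7), but V22 is never established.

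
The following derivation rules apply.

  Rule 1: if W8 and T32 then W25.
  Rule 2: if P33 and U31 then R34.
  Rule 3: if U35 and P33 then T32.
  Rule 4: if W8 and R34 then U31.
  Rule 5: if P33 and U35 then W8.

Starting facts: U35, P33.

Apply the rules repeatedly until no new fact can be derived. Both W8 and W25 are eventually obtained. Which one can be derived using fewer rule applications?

W8: P33 and U35 hold, so W8 follows (Rule 5). [1 rule application]
W25: From P33 and U35, Rule 5 gives W8. From U35 and P33, Rule 3 gives T32. W8 and T32 hold, so W25 follows (Rule 1). [3 rule applications]
W8 needs fewer.

W8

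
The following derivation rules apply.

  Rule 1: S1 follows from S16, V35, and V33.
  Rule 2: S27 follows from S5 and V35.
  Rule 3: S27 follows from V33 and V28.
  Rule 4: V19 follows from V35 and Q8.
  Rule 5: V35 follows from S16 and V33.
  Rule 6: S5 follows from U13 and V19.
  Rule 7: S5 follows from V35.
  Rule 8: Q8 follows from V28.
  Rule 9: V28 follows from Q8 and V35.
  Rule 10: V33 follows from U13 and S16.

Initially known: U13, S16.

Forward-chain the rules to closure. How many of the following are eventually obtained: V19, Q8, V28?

V19 would need V35 and Q8 (Rule 4), but Q8 is never established.
Q8 would need V28 (Rule 8), but V28 is never established.
V28 would need Q8 and V35 (Rule 9), but Q8 is never established.
None of the 3 are reached.

0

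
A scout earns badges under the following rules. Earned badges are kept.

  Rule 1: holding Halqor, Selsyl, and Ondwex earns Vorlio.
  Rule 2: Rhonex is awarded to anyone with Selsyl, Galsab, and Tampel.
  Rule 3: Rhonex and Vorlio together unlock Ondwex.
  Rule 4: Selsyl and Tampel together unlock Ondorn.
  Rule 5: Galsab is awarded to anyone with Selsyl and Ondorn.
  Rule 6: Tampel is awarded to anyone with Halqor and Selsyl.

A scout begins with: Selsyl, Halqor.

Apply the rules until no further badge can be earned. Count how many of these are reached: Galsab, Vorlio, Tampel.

2

With Halqor and Selsyl, Tampel is earned (Rule 6).
With Selsyl and Tampel, Ondorn is earned (Rule 4).
With Selsyl and Ondorn, Galsab is earned (Rule 5).
Galsab: reached.
Vorlio would need Halqor, Selsyl, and Ondwex (Rule 1), but Ondwex is never earned.
Tampel: reached.
Reached: Galsab and Tampel — 2 of the 3.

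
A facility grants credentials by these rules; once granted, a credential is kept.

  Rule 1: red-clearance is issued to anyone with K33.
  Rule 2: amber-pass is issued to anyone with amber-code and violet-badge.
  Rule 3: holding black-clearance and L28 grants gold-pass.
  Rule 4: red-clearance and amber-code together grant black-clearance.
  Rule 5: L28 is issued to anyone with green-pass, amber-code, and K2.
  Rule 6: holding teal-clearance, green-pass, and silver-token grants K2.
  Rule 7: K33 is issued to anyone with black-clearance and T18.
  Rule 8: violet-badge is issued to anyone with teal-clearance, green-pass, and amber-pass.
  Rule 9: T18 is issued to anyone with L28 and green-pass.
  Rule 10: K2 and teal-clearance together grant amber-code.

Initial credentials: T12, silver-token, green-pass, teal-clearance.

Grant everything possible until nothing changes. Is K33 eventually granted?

K33 would need black-clearance and T18 (Rule 7), but black-clearance is never granted.

No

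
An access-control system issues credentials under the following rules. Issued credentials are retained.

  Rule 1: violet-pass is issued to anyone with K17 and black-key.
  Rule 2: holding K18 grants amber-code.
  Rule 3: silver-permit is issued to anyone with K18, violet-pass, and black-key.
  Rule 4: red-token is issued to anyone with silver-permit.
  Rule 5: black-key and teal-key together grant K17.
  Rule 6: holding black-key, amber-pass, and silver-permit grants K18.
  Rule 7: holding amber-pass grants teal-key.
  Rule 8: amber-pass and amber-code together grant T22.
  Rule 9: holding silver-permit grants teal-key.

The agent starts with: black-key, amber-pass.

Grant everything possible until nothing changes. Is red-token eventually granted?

red-token would need silver-permit (Rule 4), but silver-permit is never granted.

No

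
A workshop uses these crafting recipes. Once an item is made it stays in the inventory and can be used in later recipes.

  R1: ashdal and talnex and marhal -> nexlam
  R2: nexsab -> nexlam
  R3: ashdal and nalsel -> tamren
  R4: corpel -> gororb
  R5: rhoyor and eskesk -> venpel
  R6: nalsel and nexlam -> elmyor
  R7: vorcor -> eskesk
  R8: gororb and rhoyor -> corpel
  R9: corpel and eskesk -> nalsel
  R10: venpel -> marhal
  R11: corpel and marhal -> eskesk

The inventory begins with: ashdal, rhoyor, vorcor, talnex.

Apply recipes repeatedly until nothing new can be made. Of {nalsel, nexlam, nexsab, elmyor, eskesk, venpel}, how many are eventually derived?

vorcor -> eskesk (R7).
Using R5, rhoyor and eskesk make venpel.
Using R10, venpel makes marhal.
Using R1, ashdal, talnex, and marhal make nexlam.
nalsel would need corpel and eskesk (R9), but corpel is never obtained.
nexlam: reached.
No rule produces nexsab, and it is not given.
elmyor would need nalsel and nexlam (R6), but nalsel is never obtained.
eskesk: reached.
venpel: reached.
Reached: nexlam, eskesk, and venpel — 3 of the 6.

3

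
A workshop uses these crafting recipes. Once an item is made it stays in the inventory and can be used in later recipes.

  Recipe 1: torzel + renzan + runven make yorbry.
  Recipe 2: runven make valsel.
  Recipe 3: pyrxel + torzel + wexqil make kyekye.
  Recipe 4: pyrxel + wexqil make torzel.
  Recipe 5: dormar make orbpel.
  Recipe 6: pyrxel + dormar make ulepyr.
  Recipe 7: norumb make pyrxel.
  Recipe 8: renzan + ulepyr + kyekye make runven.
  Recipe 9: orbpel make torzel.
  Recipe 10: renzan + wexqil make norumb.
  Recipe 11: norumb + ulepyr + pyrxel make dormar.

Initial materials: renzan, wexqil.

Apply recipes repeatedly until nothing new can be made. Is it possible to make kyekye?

Yes

renzan + wexqil → norumb (Recipe 10).
norumb → pyrxel (Recipe 7).
pyrxel + wexqil → torzel (Recipe 4).
Using Recipe 3, pyrxel, torzel, and wexqil make kyekye.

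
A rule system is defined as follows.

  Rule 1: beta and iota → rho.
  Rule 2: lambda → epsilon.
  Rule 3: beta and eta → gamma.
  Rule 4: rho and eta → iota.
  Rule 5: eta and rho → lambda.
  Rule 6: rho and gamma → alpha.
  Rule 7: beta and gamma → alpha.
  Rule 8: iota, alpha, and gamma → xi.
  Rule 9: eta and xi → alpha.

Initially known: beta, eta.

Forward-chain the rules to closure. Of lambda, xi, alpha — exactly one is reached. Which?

alpha

From beta and eta, Rule 3 gives gamma.
From beta and gamma, Rule 7 gives alpha.
xi would need iota, alpha, and gamma (Rule 8), but iota is never established. lambda would need eta and rho (Rule 5), but rho is never established.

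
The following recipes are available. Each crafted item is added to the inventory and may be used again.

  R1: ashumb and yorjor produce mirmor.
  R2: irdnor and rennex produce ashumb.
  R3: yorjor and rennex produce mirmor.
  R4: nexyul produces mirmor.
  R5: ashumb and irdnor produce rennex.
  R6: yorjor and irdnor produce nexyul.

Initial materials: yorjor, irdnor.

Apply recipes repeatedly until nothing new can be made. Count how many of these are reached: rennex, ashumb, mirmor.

Using R6, yorjor and irdnor make nexyul.
Using R4, nexyul makes mirmor.
rennex would need ashumb and irdnor (R5), but ashumb is never obtained.
ashumb would need irdnor and rennex (R2), but rennex is never obtained.
mirmor: reached.
Reached: mirmor — 1 of the 3.

1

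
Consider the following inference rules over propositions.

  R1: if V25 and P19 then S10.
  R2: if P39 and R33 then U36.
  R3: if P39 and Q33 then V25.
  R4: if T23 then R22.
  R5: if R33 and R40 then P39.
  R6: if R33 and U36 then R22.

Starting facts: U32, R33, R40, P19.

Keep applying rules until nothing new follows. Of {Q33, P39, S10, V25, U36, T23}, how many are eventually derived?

R33 and R40 hold, so P39 follows (R5).
From P39 and R33, R2 gives U36.
No rule produces Q33, and it is not given.
P39: reached.
S10 would need V25 and P19 (R1), but V25 is never established.
V25 would need P39 and Q33 (R3), but Q33 is never established.
U36: reached.
No rule produces T23, and it is not given.
Reached: P39 and U36 — 2 of the 6.

2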